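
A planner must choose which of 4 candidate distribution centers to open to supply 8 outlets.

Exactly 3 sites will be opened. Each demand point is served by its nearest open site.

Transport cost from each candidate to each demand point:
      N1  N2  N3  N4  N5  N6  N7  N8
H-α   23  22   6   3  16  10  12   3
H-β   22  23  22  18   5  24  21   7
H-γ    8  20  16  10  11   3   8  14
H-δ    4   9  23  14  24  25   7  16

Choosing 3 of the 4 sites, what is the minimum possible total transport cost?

46

Open {H-α, H-γ, H-δ}.
  N1→H-δ 4, N2→H-δ 9, N3→H-α 6, N4→H-α 3, N5→H-γ 11, N6→H-γ 3, N7→H-δ 7, N8→H-α 3  ⇒ total 46.
Compare {H-α, H-β, H-δ}: total 47.
Compare {H-α, H-β, H-γ}: total 56.
No size-3 selection does better; minimum is 46.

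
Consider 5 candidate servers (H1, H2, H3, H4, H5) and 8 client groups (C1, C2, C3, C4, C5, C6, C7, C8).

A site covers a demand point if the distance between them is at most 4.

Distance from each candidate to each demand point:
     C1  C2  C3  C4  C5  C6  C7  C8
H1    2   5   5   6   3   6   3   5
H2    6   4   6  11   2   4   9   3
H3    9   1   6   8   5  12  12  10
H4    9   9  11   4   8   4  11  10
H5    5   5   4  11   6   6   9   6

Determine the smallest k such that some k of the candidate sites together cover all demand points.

Coverage sets (demand points within 4 of each site):
  H1: {C1, C5, C7}
  H2: {C2, C5, C6, C8}
  H3: {C2}
  H4: {C4, C6}
  H5: {C3}
No 3 sites suffice: every size-3 union leaves at least one demand point uncovered.
But {H1, H2, H4, H5} covers everything, so the minimum is 4.

4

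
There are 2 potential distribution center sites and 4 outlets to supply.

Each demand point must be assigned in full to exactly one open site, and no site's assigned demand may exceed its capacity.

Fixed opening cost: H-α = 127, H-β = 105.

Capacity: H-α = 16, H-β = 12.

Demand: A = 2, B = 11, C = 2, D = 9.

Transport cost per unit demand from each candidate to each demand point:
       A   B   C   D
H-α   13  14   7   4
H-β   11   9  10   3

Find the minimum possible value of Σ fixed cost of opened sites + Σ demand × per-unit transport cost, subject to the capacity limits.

407

Open {H-α, H-β}; cheapest assignment that respects the capacities:
  H-α (cap 16, load 13): A, C, D — cost 2×13 + 2×7 + 9×4 = 76
  H-β (cap 12, load 11): B — cost 11×9 = 99
  Shipping 175, fixed 232 → total 407.
  Any other capacity-feasible assignment to {H-α, H-β} ships for at least 175.
Total demand is 24 and no other set of sites has combined capacity ≥ 24, so {H-α, H-β} is the only feasible choice of open sites. Minimum: 407.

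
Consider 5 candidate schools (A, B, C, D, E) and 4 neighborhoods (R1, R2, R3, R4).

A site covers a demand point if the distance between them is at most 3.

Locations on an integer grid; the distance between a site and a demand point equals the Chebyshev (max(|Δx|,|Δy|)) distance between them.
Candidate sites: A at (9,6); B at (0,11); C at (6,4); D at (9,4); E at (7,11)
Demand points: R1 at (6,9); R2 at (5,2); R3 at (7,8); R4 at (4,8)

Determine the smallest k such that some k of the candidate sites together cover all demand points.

Coverage sets (demand points within 3 of each site):
  A: {R1, R3}
  B: {}
  C: {R2}
  D: {}
  E: {R1, R3, R4}
No single site covers all 4 demand points.
But {C, E} covers everything, so the minimum is 2.

2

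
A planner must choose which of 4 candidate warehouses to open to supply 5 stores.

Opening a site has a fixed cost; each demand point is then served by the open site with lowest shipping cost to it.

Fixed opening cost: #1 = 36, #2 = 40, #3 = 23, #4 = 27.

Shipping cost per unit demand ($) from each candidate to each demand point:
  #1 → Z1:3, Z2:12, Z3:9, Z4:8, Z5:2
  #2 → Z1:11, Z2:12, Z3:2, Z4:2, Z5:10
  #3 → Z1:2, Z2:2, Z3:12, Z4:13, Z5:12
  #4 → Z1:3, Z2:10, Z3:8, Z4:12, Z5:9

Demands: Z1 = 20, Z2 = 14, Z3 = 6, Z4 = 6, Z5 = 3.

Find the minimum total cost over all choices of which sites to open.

Open {#2, #3}: assign each demand point to its cheapest open site.
  Z1→#3 20×2=40, Z2→#3 14×2=28, Z3→#2 6×2=12, Z4→#2 6×2=12, Z5→#2 3×10=30
  shipping cost 122, fixed 63 → total 185.
Compare {#1, #2, #3}: shipping cost 98 + fixed 99 = 197.
Compare {#2, #3, #4}: shipping cost 119 + fixed 90 = 209.
Compare {#1, #2, #3, #4}: shipping cost 98 + fixed 126 = 224.
All other subsets cost ≥ 197. Minimum total cost: 185.

185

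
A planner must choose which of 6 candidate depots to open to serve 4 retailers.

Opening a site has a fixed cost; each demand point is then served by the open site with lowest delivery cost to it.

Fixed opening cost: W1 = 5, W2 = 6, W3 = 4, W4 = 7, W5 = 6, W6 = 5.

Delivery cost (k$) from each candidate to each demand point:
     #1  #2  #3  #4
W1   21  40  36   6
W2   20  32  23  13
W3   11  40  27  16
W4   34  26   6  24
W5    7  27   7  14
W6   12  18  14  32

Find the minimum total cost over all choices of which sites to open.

54

Open {W1, W5, W6}: assign each demand point to its cheapest open site.
  #1→W5 7, #2→W6 18, #3→W5 7, #4→W1 6
  delivery cost 38, fixed 16 → total 54.
Compare {W5, W6}: delivery cost 46 + fixed 11 = 57.
Compare {W1, W5}: delivery cost 47 + fixed 11 = 58.
Compare {W1, W3, W5, W6}: delivery cost 38 + fixed 20 = 58.
All other subsets cost ≥ 57. Minimum total cost: 54.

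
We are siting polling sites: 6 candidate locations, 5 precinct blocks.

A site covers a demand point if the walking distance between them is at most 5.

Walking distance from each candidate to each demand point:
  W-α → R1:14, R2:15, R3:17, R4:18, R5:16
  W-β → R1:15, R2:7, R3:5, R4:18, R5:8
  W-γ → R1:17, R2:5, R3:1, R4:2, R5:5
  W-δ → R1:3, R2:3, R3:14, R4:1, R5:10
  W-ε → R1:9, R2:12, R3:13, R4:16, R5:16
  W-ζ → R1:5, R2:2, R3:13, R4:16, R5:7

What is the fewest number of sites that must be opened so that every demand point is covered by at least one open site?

Coverage sets (demand points within 5 of each site):
  W-α: {}
  W-β: {R3}
  W-γ: {R2, R3, R4, R5}
  W-δ: {R1, R2, R4}
  W-ε: {}
  W-ζ: {R1, R2}
No single site covers all 5 demand points.
But {W-γ, W-δ} covers everything, so the minimum is 2.

2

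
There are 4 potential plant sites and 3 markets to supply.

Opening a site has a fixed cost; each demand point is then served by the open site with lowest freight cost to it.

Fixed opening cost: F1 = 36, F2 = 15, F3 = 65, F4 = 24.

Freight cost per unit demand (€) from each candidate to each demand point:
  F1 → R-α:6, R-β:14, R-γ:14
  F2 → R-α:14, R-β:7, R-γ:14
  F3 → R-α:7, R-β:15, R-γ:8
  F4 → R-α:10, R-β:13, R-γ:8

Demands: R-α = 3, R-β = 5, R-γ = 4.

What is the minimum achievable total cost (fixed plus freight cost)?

136

Open {F2, F4}: assign each demand point to its cheapest open site.
  R-α→F4 3×10=30, R-β→F2 5×7=35, R-γ→F4 4×8=32
  freight cost 97, fixed 39 → total 136.
Compare {F2}: freight cost 133 + fixed 15 = 148.
Compare {F4}: freight cost 127 + fixed 24 = 151.
Compare {F1, F2}: freight cost 109 + fixed 51 = 160.
All other subsets cost ≥ 148. Minimum total cost: 136.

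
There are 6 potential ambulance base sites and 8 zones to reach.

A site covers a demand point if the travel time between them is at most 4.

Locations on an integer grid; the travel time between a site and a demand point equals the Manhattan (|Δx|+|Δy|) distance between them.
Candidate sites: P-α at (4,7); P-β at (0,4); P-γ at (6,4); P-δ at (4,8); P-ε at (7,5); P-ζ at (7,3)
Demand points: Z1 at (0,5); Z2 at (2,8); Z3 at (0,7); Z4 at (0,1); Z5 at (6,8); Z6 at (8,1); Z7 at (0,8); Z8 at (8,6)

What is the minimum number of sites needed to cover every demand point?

3

Coverage sets (demand points within 4 of each site):
  P-α: {Z2, Z3, Z5}
  P-β: {Z1, Z3, Z4, Z7}
  P-γ: {Z5, Z8}
  P-δ: {Z2, Z5, Z7}
  P-ε: {Z5, Z8}
  P-ζ: {Z6, Z8}
No 2 sites suffice: every size-2 union leaves at least one demand point uncovered.
But {P-α, P-β, P-ζ} covers everything, so the minimum is 3.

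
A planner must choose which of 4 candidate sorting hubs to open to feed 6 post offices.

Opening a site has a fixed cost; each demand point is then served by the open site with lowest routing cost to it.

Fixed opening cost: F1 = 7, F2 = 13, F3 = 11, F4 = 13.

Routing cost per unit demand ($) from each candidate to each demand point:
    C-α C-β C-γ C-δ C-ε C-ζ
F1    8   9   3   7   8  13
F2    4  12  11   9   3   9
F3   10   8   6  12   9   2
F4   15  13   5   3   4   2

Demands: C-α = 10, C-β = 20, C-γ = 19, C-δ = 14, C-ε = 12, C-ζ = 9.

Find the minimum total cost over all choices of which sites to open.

397

Open {F1, F2, F3, F4}: assign each demand point to its cheapest open site.
  C-α→F2 10×4=40, C-β→F3 20×8=160, C-γ→F1 19×3=57, C-δ→F4 14×3=42, C-ε→F2 12×3=36, C-ζ→F3 9×2=18
  routing cost 353, fixed 44 → total 397.
Compare {F1, F2, F4}: routing cost 373 + fixed 33 = 406.
Compare {F2, F3, F4}: routing cost 391 + fixed 37 = 428.
Compare {F1, F3, F4}: routing cost 405 + fixed 31 = 436.
All other subsets cost ≥ 406. Minimum total cost: 397.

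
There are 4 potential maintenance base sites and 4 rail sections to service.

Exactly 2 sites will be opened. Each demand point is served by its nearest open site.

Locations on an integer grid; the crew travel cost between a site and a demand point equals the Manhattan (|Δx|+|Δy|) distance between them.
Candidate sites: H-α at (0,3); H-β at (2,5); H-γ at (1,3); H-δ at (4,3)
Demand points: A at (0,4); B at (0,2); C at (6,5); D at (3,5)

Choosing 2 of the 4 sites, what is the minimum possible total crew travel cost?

Open {H-α, H-β}.
  A→H-α 1, B→H-α 1, C→H-β 4, D→H-β 1  ⇒ total 7.
Compare {H-α, H-δ}: total 9.
Compare {H-β, H-γ}: total 9.
No size-2 selection does better; minimum is 7.

7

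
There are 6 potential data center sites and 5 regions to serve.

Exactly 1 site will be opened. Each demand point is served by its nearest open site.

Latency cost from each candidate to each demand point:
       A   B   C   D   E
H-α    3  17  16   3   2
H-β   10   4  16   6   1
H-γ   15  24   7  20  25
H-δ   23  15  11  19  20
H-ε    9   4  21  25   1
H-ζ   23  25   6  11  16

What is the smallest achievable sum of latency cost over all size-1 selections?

Open {H-β}.
  A→H-β 10, B→H-β 4, C→H-β 16, D→H-β 6, E→H-β 1  ⇒ total 37.
Compare {H-α}: total 41.
Compare {H-ε}: total 60.
No size-1 selection does better; minimum is 37.

37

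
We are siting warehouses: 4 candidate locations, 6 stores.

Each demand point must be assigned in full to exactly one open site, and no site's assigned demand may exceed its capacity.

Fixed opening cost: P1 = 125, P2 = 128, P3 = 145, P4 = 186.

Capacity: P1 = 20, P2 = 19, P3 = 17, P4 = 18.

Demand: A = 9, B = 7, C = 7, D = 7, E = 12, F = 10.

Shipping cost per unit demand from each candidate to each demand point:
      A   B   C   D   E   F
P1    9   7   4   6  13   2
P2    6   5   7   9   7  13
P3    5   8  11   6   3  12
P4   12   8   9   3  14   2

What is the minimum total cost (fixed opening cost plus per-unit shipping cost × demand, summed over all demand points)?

Open {P1, P2, P3}; cheapest assignment that respects the capacities:
  P1 (cap 20, load 17): C, F — cost 7×4 + 10×2 = 48
  P2 (cap 19, load 19): B, E — cost 7×5 + 12×7 = 119
  P3 (cap 17, load 16): A, D — cost 9×5 + 7×6 = 87
  Shipping 254, fixed 398 → total 652.
  Any other capacity-feasible assignment to {P1, P2, P3} ships for at least 254.
Compare {P1, P2, P4}: its best feasible assignment gives total 708.
Compare {P2, P3, P4}: its best feasible assignment gives total 734.
Every other set of open sites that can feasibly serve all demand totals ≥ 708 even under its best assignment. Minimum: 652.

652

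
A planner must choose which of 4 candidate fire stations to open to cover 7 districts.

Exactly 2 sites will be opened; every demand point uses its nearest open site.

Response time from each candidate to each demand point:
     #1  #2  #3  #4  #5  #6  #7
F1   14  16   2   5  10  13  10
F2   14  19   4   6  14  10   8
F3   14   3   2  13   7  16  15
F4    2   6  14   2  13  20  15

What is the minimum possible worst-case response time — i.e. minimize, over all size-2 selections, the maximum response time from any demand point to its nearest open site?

Open {F1, F4}.
  Farthest demand point is #6 at response time 13 (to F1); all others are ≤ 13.
With {F2, F4} the worst case is 13.
With {F1, F3} the worst case is 14.
No size-2 selection achieves below 13.

13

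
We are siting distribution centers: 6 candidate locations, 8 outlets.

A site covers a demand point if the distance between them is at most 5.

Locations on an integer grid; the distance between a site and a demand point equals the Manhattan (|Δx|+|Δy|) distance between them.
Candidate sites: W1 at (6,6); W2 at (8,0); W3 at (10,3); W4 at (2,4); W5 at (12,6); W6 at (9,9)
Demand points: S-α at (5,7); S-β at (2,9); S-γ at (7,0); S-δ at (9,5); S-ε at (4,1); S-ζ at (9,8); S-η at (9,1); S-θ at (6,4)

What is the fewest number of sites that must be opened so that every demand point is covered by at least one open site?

Coverage sets (demand points within 5 of each site):
  W1: {S-α, S-δ, S-ζ, S-θ}
  W2: {S-γ, S-ε, S-η}
  W3: {S-δ, S-η, S-θ}
  W4: {S-β, S-ε, S-θ}
  W5: {S-δ, S-ζ}
  W6: {S-δ, S-ζ}
No 2 sites suffice: every size-2 union leaves at least one demand point uncovered.
But {W1, W2, W4} covers everything, so the minimum is 3.

3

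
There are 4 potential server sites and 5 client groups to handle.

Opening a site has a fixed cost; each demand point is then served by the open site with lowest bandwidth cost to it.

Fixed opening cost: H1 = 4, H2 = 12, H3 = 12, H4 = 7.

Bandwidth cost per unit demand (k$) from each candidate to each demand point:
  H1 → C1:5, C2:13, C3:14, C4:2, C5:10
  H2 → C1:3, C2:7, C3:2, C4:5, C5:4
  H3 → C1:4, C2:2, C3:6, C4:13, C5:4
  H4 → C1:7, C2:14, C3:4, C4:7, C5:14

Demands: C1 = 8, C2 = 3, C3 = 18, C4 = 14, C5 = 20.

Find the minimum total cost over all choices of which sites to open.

Open {H1, H2, H3}: assign each demand point to its cheapest open site.
  C1→H2 8×3=24, C2→H3 3×2=6, C3→H2 18×2=36, C4→H1 14×2=28, C5→H2 20×4=80
  bandwidth cost 174, fixed 28 → total 202.
Compare {H1, H2}: bandwidth cost 189 + fixed 16 = 205.
Compare {H1, H2, H3, H4}: bandwidth cost 174 + fixed 35 = 209.
Compare {H1, H2, H4}: bandwidth cost 189 + fixed 23 = 212.
All other subsets cost ≥ 205. Minimum total cost: 202.

202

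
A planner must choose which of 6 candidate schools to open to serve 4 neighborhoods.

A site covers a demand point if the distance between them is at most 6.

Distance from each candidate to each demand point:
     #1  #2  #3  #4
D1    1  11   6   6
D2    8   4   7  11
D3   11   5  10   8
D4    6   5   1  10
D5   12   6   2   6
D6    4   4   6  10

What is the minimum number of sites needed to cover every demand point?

Coverage sets (demand points within 6 of each site):
  D1: {#1, #3, #4}
  D2: {#2}
  D3: {#2}
  D4: {#1, #2, #3}
  D5: {#2, #3, #4}
  D6: {#1, #2, #3}
No single site covers all 4 demand points.
But {D1, D2} covers everything, so the minimum is 2.

2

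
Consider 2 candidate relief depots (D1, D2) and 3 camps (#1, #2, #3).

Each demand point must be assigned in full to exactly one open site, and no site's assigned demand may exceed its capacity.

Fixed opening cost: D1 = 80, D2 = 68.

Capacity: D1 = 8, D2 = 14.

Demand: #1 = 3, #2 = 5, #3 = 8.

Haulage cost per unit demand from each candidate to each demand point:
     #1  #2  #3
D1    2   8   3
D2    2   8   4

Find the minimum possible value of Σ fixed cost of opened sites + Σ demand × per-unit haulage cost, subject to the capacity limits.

Open {D1, D2}; cheapest assignment that respects the capacities:
  D1 (cap 8, load 8): #3 — cost 8×3 = 24
  D2 (cap 14, load 8): #1, #2 — cost 3×2 + 5×8 = 46
  Shipping 70, fixed 148 → total 218.
  Any other capacity-feasible assignment to {D1, D2} ships for at least 70.
Total demand is 16 and no other set of sites has combined capacity ≥ 16, so {D1, D2} is the only feasible choice of open sites. Minimum: 218.

218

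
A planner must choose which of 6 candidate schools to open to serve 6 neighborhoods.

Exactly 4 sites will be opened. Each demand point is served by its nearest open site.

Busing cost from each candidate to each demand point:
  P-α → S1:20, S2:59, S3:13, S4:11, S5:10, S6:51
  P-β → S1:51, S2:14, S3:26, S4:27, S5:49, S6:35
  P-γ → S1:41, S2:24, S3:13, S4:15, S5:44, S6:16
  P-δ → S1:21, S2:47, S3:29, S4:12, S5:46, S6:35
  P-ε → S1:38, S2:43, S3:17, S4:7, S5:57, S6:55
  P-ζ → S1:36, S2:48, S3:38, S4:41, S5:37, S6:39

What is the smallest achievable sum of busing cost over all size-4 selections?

Open {P-α, P-β, P-γ, P-ε}.
  S1→P-α 20, S2→P-β 14, S3→P-α 13, S4→P-ε 7, S5→P-α 10, S6→P-γ 16  ⇒ total 80.
Compare {P-α, P-β, P-γ, P-δ}: total 84.
Compare {P-α, P-β, P-γ, P-ζ}: total 84.
No size-4 selection does better; minimum is 80.

80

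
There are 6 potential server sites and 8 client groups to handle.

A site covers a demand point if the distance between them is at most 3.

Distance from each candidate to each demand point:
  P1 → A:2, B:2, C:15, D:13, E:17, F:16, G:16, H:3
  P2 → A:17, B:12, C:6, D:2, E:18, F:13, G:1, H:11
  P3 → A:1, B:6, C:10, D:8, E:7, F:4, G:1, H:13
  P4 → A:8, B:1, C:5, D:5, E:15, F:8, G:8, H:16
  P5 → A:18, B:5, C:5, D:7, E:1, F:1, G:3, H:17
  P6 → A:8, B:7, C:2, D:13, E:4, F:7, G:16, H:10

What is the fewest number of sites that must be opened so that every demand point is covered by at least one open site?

4

Coverage sets (demand points within 3 of each site):
  P1: {A, B, H}
  P2: {D, G}
  P3: {A, G}
  P4: {B}
  P5: {E, F, G}
  P6: {C}
No 3 sites suffice: every size-3 union leaves at least one demand point uncovered.
But {P1, P2, P5, P6} covers everything, so the minimum is 4.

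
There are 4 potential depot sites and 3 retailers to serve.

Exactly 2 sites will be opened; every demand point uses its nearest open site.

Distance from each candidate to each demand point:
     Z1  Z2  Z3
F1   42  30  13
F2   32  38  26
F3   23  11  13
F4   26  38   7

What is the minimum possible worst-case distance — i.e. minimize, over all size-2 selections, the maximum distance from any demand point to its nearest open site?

23

Open {F1, F3}.
  Farthest demand point is Z1 at distance 23 (to F3); all others are ≤ 23.
With {F2, F3} the worst case is 23.
With {F3, F4} the worst case is 23.
No size-2 selection achieves below 23.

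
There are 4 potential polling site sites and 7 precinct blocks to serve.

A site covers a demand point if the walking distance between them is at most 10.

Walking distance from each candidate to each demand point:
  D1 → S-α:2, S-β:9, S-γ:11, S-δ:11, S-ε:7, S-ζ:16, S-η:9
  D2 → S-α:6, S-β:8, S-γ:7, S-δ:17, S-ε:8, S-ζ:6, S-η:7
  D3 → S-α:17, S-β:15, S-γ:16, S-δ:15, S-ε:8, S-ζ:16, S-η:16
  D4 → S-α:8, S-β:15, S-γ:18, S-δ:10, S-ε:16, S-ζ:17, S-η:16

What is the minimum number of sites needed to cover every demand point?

Coverage sets (demand points within 10 of each site):
  D1: {S-α, S-β, S-ε, S-η}
  D2: {S-α, S-β, S-γ, S-ε, S-ζ, S-η}
  D3: {S-ε}
  D4: {S-α, S-δ}
No single site covers all 7 demand points.
But {D2, D4} covers everything, so the minimum is 2.

2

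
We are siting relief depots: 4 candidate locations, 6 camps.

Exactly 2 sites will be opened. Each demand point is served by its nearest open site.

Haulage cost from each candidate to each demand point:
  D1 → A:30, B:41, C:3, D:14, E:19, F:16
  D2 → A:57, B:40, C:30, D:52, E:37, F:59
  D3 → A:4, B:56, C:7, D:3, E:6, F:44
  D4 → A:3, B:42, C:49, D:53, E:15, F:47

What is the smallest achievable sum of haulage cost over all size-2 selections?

Open {D1, D3}.
  A→D3 4, B→D1 41, C→D1 3, D→D3 3, E→D3 6, F→D1 16  ⇒ total 73.
Compare {D1, D4}: total 92.
Compare {D2, D3}: total 104.
No size-2 selection does better; minimum is 73.

73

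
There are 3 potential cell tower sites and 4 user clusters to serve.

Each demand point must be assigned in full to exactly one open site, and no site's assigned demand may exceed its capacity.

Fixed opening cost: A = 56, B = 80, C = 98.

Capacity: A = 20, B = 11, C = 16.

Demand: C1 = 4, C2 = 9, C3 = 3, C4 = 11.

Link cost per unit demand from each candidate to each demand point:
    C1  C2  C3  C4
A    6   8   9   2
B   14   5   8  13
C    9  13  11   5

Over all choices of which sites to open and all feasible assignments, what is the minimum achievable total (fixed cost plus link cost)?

254

Open {A, B}; cheapest assignment that respects the capacities:
  A (cap 20, load 18): C1, C3, C4 — cost 4×6 + 3×9 + 11×2 = 73
  B (cap 11, load 9): C2 — cost 9×5 = 45
  Shipping 118, fixed 136 → total 254.
  Any other capacity-feasible assignment to {A, B} ships for at least 118.
Compare {A, C}: its best feasible assignment gives total 317.
Compare {A, B, C}: its best feasible assignment gives total 352.
Every other set of open sites that can feasibly serve all demand totals ≥ 317 even under its best assignment. Minimum: 254.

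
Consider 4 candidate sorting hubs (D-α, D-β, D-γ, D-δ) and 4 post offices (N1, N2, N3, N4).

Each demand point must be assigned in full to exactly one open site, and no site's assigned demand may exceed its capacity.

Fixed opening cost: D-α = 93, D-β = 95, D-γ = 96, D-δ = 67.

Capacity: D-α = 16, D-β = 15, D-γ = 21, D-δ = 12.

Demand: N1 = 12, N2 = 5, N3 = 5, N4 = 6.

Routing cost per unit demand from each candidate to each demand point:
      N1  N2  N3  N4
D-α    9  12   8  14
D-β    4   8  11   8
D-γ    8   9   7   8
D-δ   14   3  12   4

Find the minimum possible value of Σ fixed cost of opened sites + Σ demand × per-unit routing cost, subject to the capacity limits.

Open {D-γ, D-δ}; cheapest assignment that respects the capacities:
  D-γ (cap 21, load 17): N1, N3 — cost 12×8 + 5×7 = 131
  D-δ (cap 12, load 11): N2, N4 — cost 5×3 + 6×4 = 39
  Shipping 170, fixed 163 → total 333.
  Any other capacity-feasible assignment to {D-γ, D-δ} ships for at least 170.
Compare {D-β, D-γ}: its best feasible assignment gives total 367.
Compare {D-β, D-γ, D-δ}: its best feasible assignment gives total 380.
Every other set of open sites that can feasibly serve all demand totals ≥ 367 even under its best assignment. Minimum: 333.

333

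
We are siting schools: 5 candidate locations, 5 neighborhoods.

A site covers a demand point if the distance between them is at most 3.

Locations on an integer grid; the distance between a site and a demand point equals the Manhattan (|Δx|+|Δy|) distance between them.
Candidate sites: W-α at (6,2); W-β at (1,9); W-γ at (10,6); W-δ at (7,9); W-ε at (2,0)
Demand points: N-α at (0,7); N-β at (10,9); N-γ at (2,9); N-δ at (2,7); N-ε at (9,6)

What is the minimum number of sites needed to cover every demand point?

2

Coverage sets (demand points within 3 of each site):
  W-α: {}
  W-β: {N-α, N-γ, N-δ}
  W-γ: {N-β, N-ε}
  W-δ: {N-β}
  W-ε: {}
No single site covers all 5 demand points.
But {W-β, W-γ} covers everything, so the minimum is 2.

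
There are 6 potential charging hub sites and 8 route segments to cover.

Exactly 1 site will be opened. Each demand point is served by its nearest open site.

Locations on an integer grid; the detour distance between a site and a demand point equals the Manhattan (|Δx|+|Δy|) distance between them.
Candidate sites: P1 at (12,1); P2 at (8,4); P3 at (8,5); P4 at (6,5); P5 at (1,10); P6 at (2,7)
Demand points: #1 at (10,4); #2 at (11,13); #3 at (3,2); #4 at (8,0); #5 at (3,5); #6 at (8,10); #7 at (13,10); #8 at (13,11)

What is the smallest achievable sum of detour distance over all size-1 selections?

58

Open {P3}.
  #1→P3 3, #2→P3 11, #3→P3 8, #4→P3 5, #5→P3 5, #6→P3 5, #7→P3 10, #8→P3 11  ⇒ total 58.
Compare {P2}: total 60.
Compare {P4}: total 66.
No size-1 selection does better; minimum is 58.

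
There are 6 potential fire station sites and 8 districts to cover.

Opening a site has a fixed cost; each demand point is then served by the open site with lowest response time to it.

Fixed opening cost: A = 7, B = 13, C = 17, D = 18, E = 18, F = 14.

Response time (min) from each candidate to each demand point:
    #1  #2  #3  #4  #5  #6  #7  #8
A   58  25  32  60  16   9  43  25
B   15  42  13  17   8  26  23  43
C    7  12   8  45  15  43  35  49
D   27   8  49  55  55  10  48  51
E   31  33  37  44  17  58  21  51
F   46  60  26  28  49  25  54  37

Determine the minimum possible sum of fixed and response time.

146

Open {A, B, C}: assign each demand point to its cheapest open site.
  #1→C 7, #2→C 12, #3→C 8, #4→B 17, #5→B 8, #6→A 9, #7→B 23, #8→A 25
  response time 109, fixed 37 → total 146.
Compare {A, B}: response time 135 + fixed 20 = 155.
Compare {A, B, D}: response time 118 + fixed 38 = 156.
Compare {A, B, C, D}: response time 105 + fixed 55 = 160.
All other subsets cost ≥ 155. Minimum total cost: 146.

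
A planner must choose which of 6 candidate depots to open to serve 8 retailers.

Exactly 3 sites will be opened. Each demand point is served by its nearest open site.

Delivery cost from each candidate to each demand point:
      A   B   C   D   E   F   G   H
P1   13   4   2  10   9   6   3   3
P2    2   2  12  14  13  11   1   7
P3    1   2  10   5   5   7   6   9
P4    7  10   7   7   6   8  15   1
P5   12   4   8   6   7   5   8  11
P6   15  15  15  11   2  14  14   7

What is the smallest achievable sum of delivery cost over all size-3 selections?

Open {P1, P3, P6}.
  A→P3 1, B→P3 2, C→P1 2, D→P3 5, E→P6 2, F→P1 6, G→P1 3, H→P1 3  ⇒ total 24.
Compare {P1, P2, P3}: total 25.
Compare {P1, P3, P4}: total 25.
No size-3 selection does better; minimum is 24.

24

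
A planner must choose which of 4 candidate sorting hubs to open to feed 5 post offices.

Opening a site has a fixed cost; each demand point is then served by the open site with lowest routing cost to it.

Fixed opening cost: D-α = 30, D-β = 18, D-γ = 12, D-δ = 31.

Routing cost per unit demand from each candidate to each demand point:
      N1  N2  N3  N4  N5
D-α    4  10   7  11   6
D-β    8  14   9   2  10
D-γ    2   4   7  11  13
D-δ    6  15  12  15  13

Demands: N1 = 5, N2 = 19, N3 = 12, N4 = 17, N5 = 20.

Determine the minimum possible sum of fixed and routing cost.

Open {D-α, D-β, D-γ}: assign each demand point to its cheapest open site.
  N1→D-γ 5×2=10, N2→D-γ 19×4=76, N3→D-α 12×7=84, N4→D-β 17×2=34, N5→D-α 20×6=120
  routing cost 324, fixed 60 → total 384.
Compare {D-α, D-β, D-γ, D-δ}: routing cost 324 + fixed 91 = 415.
Compare {D-β, D-γ}: routing cost 404 + fixed 30 = 434.
Compare {D-β, D-γ, D-δ}: routing cost 404 + fixed 61 = 465.
All other subsets cost ≥ 415. Minimum total cost: 384.

384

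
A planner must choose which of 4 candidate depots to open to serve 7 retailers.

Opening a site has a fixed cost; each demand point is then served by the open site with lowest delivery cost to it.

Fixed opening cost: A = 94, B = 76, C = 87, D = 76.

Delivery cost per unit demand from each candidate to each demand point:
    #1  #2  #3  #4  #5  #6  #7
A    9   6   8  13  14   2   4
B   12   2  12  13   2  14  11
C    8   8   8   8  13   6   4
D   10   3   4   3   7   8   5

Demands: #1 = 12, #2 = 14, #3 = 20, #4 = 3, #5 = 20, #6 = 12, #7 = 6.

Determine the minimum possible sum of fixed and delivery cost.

555

Open {B, D}: assign each demand point to its cheapest open site.
  #1→D 12×10=120, #2→B 14×2=28, #3→D 20×4=80, #4→D 3×3=9, #5→B 20×2=40, #6→D 12×8=96, #7→D 6×5=30
  delivery cost 403, fixed 152 → total 555.
Compare {A, B, D}: delivery cost 313 + fixed 246 = 559.
Compare {B, C, D}: delivery cost 349 + fixed 239 = 588.
Compare {D}: delivery cost 517 + fixed 76 = 593.
All other subsets cost ≥ 559. Minimum total cost: 555.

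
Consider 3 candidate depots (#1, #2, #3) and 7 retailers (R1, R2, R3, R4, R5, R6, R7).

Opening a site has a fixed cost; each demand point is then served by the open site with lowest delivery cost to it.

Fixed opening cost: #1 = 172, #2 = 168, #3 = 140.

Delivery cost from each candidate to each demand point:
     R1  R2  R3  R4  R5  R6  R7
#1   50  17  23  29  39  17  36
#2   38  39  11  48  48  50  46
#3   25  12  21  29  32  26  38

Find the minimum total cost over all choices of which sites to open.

Open {#3}: assign each demand point to its cheapest open site.
  R1→#3 25, R2→#3 12, R3→#3 21, R4→#3 29, R5→#3 32, R6→#3 26, R7→#3 38
  delivery cost 183, fixed 140 → total 323.
Compare {#1}: delivery cost 211 + fixed 172 = 383.
Compare {#2}: delivery cost 280 + fixed 168 = 448.
Compare {#2, #3}: delivery cost 173 + fixed 308 = 481.
All other subsets cost ≥ 383. Minimum total cost: 323.

323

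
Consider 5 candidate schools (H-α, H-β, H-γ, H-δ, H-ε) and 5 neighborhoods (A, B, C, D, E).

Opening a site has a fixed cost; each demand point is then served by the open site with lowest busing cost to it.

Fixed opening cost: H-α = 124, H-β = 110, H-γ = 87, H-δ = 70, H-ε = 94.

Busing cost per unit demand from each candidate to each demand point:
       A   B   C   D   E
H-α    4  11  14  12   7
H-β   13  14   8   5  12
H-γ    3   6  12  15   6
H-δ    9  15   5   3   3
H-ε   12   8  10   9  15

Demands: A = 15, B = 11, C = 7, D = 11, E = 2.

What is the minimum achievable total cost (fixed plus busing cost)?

342

Open {H-γ, H-δ}: assign each demand point to its cheapest open site.
  A→H-γ 15×3=45, B→H-γ 11×6=66, C→H-δ 7×5=35, D→H-δ 11×3=33, E→H-δ 2×3=6
  busing cost 185, fixed 157 → total 342.
Compare {H-β, H-γ}: busing cost 234 + fixed 197 = 431.
Compare {H-γ, H-δ, H-ε}: busing cost 185 + fixed 251 = 436.
Compare {H-δ}: busing cost 374 + fixed 70 = 444.
All other subsets cost ≥ 431. Minimum total cost: 342.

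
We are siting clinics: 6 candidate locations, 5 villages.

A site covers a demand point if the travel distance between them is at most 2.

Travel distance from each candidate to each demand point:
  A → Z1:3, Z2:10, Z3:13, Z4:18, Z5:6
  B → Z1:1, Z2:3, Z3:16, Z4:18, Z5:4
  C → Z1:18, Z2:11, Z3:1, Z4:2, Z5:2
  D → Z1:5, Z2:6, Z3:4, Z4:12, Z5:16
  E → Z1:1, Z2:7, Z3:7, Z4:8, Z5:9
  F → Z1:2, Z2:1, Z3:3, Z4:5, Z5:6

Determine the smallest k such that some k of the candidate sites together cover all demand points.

2

Coverage sets (demand points within 2 of each site):
  A: {}
  B: {Z1}
  C: {Z3, Z4, Z5}
  D: {}
  E: {Z1}
  F: {Z1, Z2}
No single site covers all 5 demand points.
But {C, F} covers everything, so the minimum is 2.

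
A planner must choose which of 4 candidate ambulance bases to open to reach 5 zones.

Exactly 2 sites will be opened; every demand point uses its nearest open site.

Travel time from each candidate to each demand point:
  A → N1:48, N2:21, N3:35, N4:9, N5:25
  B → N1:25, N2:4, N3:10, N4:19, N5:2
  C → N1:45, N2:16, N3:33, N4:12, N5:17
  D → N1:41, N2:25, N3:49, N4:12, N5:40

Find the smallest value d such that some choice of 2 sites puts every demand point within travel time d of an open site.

Open {A, B}.
  Farthest demand point is N1 at travel time 25 (to B); all others are ≤ 25.
With {B, C} the worst case is 25.
With {B, D} the worst case is 25.
No size-2 selection achieves below 25.

25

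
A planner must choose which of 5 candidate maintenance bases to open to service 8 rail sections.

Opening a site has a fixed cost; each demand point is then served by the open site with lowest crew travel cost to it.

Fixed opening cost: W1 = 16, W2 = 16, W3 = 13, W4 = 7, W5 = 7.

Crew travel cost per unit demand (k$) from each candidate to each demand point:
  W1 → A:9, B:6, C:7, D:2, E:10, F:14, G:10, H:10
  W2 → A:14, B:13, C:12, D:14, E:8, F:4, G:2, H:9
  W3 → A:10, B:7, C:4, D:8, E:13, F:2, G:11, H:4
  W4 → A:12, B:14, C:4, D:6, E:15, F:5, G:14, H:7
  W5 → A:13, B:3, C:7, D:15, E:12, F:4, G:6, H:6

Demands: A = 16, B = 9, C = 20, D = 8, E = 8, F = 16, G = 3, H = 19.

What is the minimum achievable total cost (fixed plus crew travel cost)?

Open {W1, W2, W3, W5}: assign each demand point to its cheapest open site.
  A→W1 16×9=144, B→W5 9×3=27, C→W3 20×4=80, D→W1 8×2=16, E→W2 8×8=64, F→W3 16×2=32, G→W2 3×2=6, H→W3 19×4=76
  crew travel cost 445, fixed 52 → total 497.
Compare {W1, W2, W3, W4, W5}: crew travel cost 445 + fixed 59 = 504.
Compare {W1, W3, W5}: crew travel cost 473 + fixed 36 = 509.
Compare {W1, W3, W4, W5}: crew travel cost 473 + fixed 43 = 516.
All other subsets cost ≥ 504. Minimum total cost: 497.

497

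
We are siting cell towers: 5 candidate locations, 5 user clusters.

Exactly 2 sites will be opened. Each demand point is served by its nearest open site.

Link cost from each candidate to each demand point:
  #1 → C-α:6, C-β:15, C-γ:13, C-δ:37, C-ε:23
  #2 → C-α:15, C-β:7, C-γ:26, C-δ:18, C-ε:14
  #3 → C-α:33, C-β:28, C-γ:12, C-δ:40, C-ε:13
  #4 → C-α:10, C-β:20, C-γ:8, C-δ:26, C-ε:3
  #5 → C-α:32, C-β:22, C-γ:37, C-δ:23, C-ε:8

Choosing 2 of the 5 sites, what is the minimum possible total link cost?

46

Open {#2, #4}.
  C-α→#4 10, C-β→#2 7, C-γ→#4 8, C-δ→#2 18, C-ε→#4 3  ⇒ total 46.
Compare {#1, #2}: total 58.
Compare {#1, #4}: total 58.
No size-2 selection does better; minimum is 46.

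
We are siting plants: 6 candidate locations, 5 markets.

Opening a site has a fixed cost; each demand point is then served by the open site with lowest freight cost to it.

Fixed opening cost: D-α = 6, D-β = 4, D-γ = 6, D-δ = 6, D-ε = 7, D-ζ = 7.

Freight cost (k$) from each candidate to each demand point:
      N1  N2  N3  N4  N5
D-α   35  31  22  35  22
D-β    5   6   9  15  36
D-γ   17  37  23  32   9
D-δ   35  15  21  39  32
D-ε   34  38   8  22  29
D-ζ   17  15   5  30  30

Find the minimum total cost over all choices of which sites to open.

Open {D-β, D-γ}: assign each demand point to its cheapest open site.
  N1→D-β 5, N2→D-β 6, N3→D-β 9, N4→D-β 15, N5→D-γ 9
  freight cost 44, fixed 10 → total 54.
Compare {D-β, D-γ, D-ζ}: freight cost 40 + fixed 17 = 57.
Compare {D-α, D-β, D-γ}: freight cost 44 + fixed 16 = 60.
Compare {D-β, D-γ, D-δ}: freight cost 44 + fixed 16 = 60.
All other subsets cost ≥ 57. Minimum total cost: 54.

54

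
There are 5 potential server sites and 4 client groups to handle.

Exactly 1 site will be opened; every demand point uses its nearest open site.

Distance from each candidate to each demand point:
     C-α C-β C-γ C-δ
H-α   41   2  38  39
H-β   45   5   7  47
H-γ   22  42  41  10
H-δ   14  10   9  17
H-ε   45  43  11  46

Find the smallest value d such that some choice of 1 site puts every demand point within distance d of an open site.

17

Open {H-δ}.
  Farthest demand point is C-δ at distance 17 (to H-δ); all others are ≤ 17.
With {H-α} the worst case is 41.
With {H-γ} the worst case is 42.
No size-1 selection achieves below 17.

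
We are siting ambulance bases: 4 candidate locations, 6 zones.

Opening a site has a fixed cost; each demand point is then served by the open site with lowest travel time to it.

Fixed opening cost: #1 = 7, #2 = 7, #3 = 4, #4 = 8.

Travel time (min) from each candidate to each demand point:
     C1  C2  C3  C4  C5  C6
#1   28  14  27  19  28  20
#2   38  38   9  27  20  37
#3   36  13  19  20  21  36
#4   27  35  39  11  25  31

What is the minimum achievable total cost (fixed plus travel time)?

123

Open {#1, #2, #4}: assign each demand point to its cheapest open site.
  C1→#4 27, C2→#1 14, C3→#2 9, C4→#4 11, C5→#2 20, C6→#1 20
  travel time 101, fixed 22 → total 123.
Compare {#1, #2}: travel time 110 + fixed 14 = 124.
Compare {#1, #2, #3, #4}: travel time 100 + fixed 26 = 126.
Compare {#1, #2, #3}: travel time 109 + fixed 18 = 127.
All other subsets cost ≥ 124. Minimum total cost: 123.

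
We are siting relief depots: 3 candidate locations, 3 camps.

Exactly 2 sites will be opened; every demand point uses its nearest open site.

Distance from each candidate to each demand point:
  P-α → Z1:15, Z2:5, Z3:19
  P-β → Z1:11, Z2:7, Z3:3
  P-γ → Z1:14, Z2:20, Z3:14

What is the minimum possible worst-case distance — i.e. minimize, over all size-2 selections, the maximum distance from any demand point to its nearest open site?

11

Open {P-α, P-β}.
  Farthest demand point is Z1 at distance 11 (to P-β); all others are ≤ 11.
With {P-β, P-γ} the worst case is 11.
With {P-α, P-γ} the worst case is 14.
No size-2 selection achieves below 11.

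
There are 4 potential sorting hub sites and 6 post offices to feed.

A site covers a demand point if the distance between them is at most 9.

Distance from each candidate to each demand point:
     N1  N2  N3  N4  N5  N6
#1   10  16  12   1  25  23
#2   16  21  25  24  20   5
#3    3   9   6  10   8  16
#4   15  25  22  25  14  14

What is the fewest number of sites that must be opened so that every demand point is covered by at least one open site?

Coverage sets (demand points within 9 of each site):
  #1: {N4}
  #2: {N6}
  #3: {N1, N2, N3, N5}
  #4: {}
No 2 sites suffice: every size-2 union leaves at least one demand point uncovered.
But {#1, #2, #3} covers everything, so the minimum is 3.

3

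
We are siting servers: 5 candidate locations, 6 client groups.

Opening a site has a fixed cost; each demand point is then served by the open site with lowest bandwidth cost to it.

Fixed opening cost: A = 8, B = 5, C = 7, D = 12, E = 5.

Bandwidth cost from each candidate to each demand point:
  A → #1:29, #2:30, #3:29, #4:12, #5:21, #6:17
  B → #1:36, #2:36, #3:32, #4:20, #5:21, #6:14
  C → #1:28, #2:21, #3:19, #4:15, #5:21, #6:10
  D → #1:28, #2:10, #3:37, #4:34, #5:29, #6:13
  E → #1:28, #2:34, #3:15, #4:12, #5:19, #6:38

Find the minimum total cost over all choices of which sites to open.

114

Open {D, E}: assign each demand point to its cheapest open site.
  #1→D 28, #2→D 10, #3→E 15, #4→E 12, #5→E 19, #6→D 13
  bandwidth cost 97, fixed 17 → total 114.
Compare {C, E}: bandwidth cost 105 + fixed 12 = 117.
Compare {C, D, E}: bandwidth cost 94 + fixed 24 = 118.
Compare {B, D, E}: bandwidth cost 97 + fixed 22 = 119.
All other subsets cost ≥ 117. Minimum total cost: 114.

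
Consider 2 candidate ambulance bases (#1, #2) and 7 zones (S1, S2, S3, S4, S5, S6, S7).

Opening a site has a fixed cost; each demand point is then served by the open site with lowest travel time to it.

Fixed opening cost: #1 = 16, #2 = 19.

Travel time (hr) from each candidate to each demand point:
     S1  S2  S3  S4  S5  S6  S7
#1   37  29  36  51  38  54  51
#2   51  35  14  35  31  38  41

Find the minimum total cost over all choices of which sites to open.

260

Open {#1, #2}: assign each demand point to its cheapest open site.
  S1→#1 37, S2→#1 29, S3→#2 14, S4→#2 35, S5→#2 31, S6→#2 38, S7→#2 41
  travel time 225, fixed 35 → total 260.
Compare {#2}: travel time 245 + fixed 19 = 264.
Compare {#1}: travel time 296 + fixed 16 = 312.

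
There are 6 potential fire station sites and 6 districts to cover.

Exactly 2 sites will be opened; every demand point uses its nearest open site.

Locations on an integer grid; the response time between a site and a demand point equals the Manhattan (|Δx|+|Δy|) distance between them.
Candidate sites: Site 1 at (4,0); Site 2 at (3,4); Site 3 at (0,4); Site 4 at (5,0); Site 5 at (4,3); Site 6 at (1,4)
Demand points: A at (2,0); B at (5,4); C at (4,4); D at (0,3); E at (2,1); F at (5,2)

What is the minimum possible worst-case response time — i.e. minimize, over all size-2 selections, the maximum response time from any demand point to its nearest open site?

4

Open {Site 1, Site 2}.
  Farthest demand point is D at response time 4 (to Site 2); all others are ≤ 4.
With {Site 1, Site 5} the worst case is 4.
With {Site 1, Site 6} the worst case is 4.
No size-2 selection achieves below 4.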